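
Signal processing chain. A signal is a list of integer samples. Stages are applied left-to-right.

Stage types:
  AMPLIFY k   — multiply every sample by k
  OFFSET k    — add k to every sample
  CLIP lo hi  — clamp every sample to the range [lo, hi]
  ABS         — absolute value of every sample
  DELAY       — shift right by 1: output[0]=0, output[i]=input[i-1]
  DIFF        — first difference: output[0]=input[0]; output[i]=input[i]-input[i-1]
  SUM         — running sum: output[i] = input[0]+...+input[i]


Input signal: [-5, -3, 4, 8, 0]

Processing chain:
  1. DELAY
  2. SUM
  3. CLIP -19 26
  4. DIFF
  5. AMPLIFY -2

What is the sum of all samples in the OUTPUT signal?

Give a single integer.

Answer: -8

Derivation:
Input: [-5, -3, 4, 8, 0]
Stage 1 (DELAY): [0, -5, -3, 4, 8] = [0, -5, -3, 4, 8] -> [0, -5, -3, 4, 8]
Stage 2 (SUM): sum[0..0]=0, sum[0..1]=-5, sum[0..2]=-8, sum[0..3]=-4, sum[0..4]=4 -> [0, -5, -8, -4, 4]
Stage 3 (CLIP -19 26): clip(0,-19,26)=0, clip(-5,-19,26)=-5, clip(-8,-19,26)=-8, clip(-4,-19,26)=-4, clip(4,-19,26)=4 -> [0, -5, -8, -4, 4]
Stage 4 (DIFF): s[0]=0, -5-0=-5, -8--5=-3, -4--8=4, 4--4=8 -> [0, -5, -3, 4, 8]
Stage 5 (AMPLIFY -2): 0*-2=0, -5*-2=10, -3*-2=6, 4*-2=-8, 8*-2=-16 -> [0, 10, 6, -8, -16]
Output sum: -8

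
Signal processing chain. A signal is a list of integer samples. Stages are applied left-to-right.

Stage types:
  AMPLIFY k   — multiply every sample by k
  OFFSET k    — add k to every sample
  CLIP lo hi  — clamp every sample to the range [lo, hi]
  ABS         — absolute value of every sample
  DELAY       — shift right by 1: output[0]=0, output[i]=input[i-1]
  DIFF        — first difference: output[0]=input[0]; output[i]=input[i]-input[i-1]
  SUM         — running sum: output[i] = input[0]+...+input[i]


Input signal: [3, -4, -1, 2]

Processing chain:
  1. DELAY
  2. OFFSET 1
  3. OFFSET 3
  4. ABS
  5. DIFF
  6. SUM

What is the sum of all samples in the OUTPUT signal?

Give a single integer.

Answer: 14

Derivation:
Input: [3, -4, -1, 2]
Stage 1 (DELAY): [0, 3, -4, -1] = [0, 3, -4, -1] -> [0, 3, -4, -1]
Stage 2 (OFFSET 1): 0+1=1, 3+1=4, -4+1=-3, -1+1=0 -> [1, 4, -3, 0]
Stage 3 (OFFSET 3): 1+3=4, 4+3=7, -3+3=0, 0+3=3 -> [4, 7, 0, 3]
Stage 4 (ABS): |4|=4, |7|=7, |0|=0, |3|=3 -> [4, 7, 0, 3]
Stage 5 (DIFF): s[0]=4, 7-4=3, 0-7=-7, 3-0=3 -> [4, 3, -7, 3]
Stage 6 (SUM): sum[0..0]=4, sum[0..1]=7, sum[0..2]=0, sum[0..3]=3 -> [4, 7, 0, 3]
Output sum: 14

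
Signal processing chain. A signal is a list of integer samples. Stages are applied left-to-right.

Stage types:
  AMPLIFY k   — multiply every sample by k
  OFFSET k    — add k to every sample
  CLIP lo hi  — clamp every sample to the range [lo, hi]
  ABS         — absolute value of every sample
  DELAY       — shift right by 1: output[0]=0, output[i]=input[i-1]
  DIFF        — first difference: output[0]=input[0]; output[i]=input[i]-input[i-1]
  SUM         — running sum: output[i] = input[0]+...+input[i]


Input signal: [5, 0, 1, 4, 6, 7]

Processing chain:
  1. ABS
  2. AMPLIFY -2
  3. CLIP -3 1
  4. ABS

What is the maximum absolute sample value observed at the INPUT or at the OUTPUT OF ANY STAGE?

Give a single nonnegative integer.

Input: [5, 0, 1, 4, 6, 7] (max |s|=7)
Stage 1 (ABS): |5|=5, |0|=0, |1|=1, |4|=4, |6|=6, |7|=7 -> [5, 0, 1, 4, 6, 7] (max |s|=7)
Stage 2 (AMPLIFY -2): 5*-2=-10, 0*-2=0, 1*-2=-2, 4*-2=-8, 6*-2=-12, 7*-2=-14 -> [-10, 0, -2, -8, -12, -14] (max |s|=14)
Stage 3 (CLIP -3 1): clip(-10,-3,1)=-3, clip(0,-3,1)=0, clip(-2,-3,1)=-2, clip(-8,-3,1)=-3, clip(-12,-3,1)=-3, clip(-14,-3,1)=-3 -> [-3, 0, -2, -3, -3, -3] (max |s|=3)
Stage 4 (ABS): |-3|=3, |0|=0, |-2|=2, |-3|=3, |-3|=3, |-3|=3 -> [3, 0, 2, 3, 3, 3] (max |s|=3)
Overall max amplitude: 14

Answer: 14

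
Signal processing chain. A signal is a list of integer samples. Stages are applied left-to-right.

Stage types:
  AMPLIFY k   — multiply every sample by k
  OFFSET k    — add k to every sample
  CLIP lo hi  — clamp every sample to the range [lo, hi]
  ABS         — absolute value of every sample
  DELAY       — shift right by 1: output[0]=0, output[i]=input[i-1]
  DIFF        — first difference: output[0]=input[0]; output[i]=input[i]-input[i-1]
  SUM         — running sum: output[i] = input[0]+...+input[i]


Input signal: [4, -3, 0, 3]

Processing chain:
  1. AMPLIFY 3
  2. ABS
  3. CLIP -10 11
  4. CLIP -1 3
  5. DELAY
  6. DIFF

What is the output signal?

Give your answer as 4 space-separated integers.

Answer: 0 3 0 -3

Derivation:
Input: [4, -3, 0, 3]
Stage 1 (AMPLIFY 3): 4*3=12, -3*3=-9, 0*3=0, 3*3=9 -> [12, -9, 0, 9]
Stage 2 (ABS): |12|=12, |-9|=9, |0|=0, |9|=9 -> [12, 9, 0, 9]
Stage 3 (CLIP -10 11): clip(12,-10,11)=11, clip(9,-10,11)=9, clip(0,-10,11)=0, clip(9,-10,11)=9 -> [11, 9, 0, 9]
Stage 4 (CLIP -1 3): clip(11,-1,3)=3, clip(9,-1,3)=3, clip(0,-1,3)=0, clip(9,-1,3)=3 -> [3, 3, 0, 3]
Stage 5 (DELAY): [0, 3, 3, 0] = [0, 3, 3, 0] -> [0, 3, 3, 0]
Stage 6 (DIFF): s[0]=0, 3-0=3, 3-3=0, 0-3=-3 -> [0, 3, 0, -3]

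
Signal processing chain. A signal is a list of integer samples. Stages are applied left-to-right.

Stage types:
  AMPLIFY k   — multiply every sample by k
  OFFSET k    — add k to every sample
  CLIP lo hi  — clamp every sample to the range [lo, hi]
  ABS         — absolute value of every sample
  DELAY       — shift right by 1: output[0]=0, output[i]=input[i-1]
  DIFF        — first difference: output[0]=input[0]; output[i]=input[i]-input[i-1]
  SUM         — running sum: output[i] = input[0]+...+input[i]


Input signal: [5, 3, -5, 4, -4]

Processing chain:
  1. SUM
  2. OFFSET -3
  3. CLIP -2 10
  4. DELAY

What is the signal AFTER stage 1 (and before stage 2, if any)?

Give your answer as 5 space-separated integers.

Answer: 5 8 3 7 3

Derivation:
Input: [5, 3, -5, 4, -4]
Stage 1 (SUM): sum[0..0]=5, sum[0..1]=8, sum[0..2]=3, sum[0..3]=7, sum[0..4]=3 -> [5, 8, 3, 7, 3]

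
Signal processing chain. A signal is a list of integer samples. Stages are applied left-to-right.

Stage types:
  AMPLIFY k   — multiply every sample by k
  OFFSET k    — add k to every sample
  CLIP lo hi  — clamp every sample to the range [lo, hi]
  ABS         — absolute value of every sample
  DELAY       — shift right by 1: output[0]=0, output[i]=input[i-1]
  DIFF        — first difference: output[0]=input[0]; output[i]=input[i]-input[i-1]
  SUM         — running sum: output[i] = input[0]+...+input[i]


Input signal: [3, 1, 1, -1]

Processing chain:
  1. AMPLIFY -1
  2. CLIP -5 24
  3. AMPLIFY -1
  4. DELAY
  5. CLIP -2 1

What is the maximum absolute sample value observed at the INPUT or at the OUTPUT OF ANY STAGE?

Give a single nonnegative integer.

Input: [3, 1, 1, -1] (max |s|=3)
Stage 1 (AMPLIFY -1): 3*-1=-3, 1*-1=-1, 1*-1=-1, -1*-1=1 -> [-3, -1, -1, 1] (max |s|=3)
Stage 2 (CLIP -5 24): clip(-3,-5,24)=-3, clip(-1,-5,24)=-1, clip(-1,-5,24)=-1, clip(1,-5,24)=1 -> [-3, -1, -1, 1] (max |s|=3)
Stage 3 (AMPLIFY -1): -3*-1=3, -1*-1=1, -1*-1=1, 1*-1=-1 -> [3, 1, 1, -1] (max |s|=3)
Stage 4 (DELAY): [0, 3, 1, 1] = [0, 3, 1, 1] -> [0, 3, 1, 1] (max |s|=3)
Stage 5 (CLIP -2 1): clip(0,-2,1)=0, clip(3,-2,1)=1, clip(1,-2,1)=1, clip(1,-2,1)=1 -> [0, 1, 1, 1] (max |s|=1)
Overall max amplitude: 3

Answer: 3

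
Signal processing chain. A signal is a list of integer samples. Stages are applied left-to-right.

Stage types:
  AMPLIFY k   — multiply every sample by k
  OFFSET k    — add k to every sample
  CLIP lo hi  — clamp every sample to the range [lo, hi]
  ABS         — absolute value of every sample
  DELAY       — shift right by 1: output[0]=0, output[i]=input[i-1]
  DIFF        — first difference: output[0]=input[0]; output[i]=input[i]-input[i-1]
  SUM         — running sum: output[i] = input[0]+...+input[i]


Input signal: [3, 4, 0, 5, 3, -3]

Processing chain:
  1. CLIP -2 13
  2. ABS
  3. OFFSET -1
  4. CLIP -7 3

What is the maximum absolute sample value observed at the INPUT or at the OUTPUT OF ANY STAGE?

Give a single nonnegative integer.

Answer: 5

Derivation:
Input: [3, 4, 0, 5, 3, -3] (max |s|=5)
Stage 1 (CLIP -2 13): clip(3,-2,13)=3, clip(4,-2,13)=4, clip(0,-2,13)=0, clip(5,-2,13)=5, clip(3,-2,13)=3, clip(-3,-2,13)=-2 -> [3, 4, 0, 5, 3, -2] (max |s|=5)
Stage 2 (ABS): |3|=3, |4|=4, |0|=0, |5|=5, |3|=3, |-2|=2 -> [3, 4, 0, 5, 3, 2] (max |s|=5)
Stage 3 (OFFSET -1): 3+-1=2, 4+-1=3, 0+-1=-1, 5+-1=4, 3+-1=2, 2+-1=1 -> [2, 3, -1, 4, 2, 1] (max |s|=4)
Stage 4 (CLIP -7 3): clip(2,-7,3)=2, clip(3,-7,3)=3, clip(-1,-7,3)=-1, clip(4,-7,3)=3, clip(2,-7,3)=2, clip(1,-7,3)=1 -> [2, 3, -1, 3, 2, 1] (max |s|=3)
Overall max amplitude: 5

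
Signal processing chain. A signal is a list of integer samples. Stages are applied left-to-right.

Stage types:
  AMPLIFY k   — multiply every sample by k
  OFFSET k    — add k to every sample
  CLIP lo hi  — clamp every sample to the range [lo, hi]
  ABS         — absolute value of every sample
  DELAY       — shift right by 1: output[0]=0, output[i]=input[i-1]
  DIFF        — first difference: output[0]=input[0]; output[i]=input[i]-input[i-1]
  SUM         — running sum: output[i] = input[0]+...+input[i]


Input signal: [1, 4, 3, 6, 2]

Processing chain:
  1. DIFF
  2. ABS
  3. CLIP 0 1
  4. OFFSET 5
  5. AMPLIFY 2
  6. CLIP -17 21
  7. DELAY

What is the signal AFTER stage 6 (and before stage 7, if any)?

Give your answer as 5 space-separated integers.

Answer: 12 12 12 12 12

Derivation:
Input: [1, 4, 3, 6, 2]
Stage 1 (DIFF): s[0]=1, 4-1=3, 3-4=-1, 6-3=3, 2-6=-4 -> [1, 3, -1, 3, -4]
Stage 2 (ABS): |1|=1, |3|=3, |-1|=1, |3|=3, |-4|=4 -> [1, 3, 1, 3, 4]
Stage 3 (CLIP 0 1): clip(1,0,1)=1, clip(3,0,1)=1, clip(1,0,1)=1, clip(3,0,1)=1, clip(4,0,1)=1 -> [1, 1, 1, 1, 1]
Stage 4 (OFFSET 5): 1+5=6, 1+5=6, 1+5=6, 1+5=6, 1+5=6 -> [6, 6, 6, 6, 6]
Stage 5 (AMPLIFY 2): 6*2=12, 6*2=12, 6*2=12, 6*2=12, 6*2=12 -> [12, 12, 12, 12, 12]
Stage 6 (CLIP -17 21): clip(12,-17,21)=12, clip(12,-17,21)=12, clip(12,-17,21)=12, clip(12,-17,21)=12, clip(12,-17,21)=12 -> [12, 12, 12, 12, 12]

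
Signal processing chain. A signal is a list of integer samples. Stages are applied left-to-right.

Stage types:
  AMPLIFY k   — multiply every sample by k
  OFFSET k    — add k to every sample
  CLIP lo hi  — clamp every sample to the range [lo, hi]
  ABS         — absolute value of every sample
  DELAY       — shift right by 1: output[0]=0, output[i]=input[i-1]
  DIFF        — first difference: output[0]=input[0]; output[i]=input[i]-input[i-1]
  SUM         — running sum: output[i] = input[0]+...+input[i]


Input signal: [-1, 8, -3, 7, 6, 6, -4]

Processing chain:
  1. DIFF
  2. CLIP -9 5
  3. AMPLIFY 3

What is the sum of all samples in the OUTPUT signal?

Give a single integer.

Input: [-1, 8, -3, 7, 6, 6, -4]
Stage 1 (DIFF): s[0]=-1, 8--1=9, -3-8=-11, 7--3=10, 6-7=-1, 6-6=0, -4-6=-10 -> [-1, 9, -11, 10, -1, 0, -10]
Stage 2 (CLIP -9 5): clip(-1,-9,5)=-1, clip(9,-9,5)=5, clip(-11,-9,5)=-9, clip(10,-9,5)=5, clip(-1,-9,5)=-1, clip(0,-9,5)=0, clip(-10,-9,5)=-9 -> [-1, 5, -9, 5, -1, 0, -9]
Stage 3 (AMPLIFY 3): -1*3=-3, 5*3=15, -9*3=-27, 5*3=15, -1*3=-3, 0*3=0, -9*3=-27 -> [-3, 15, -27, 15, -3, 0, -27]
Output sum: -30

Answer: -30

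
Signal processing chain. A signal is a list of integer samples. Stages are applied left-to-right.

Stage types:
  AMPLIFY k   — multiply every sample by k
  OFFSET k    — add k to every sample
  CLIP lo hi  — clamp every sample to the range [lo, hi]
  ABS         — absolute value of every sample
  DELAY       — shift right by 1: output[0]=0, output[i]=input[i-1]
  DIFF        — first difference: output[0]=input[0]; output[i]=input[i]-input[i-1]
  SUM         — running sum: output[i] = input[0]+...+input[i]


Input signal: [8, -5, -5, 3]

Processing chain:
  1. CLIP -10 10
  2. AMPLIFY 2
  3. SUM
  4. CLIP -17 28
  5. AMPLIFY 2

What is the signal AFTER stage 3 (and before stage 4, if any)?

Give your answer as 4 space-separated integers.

Input: [8, -5, -5, 3]
Stage 1 (CLIP -10 10): clip(8,-10,10)=8, clip(-5,-10,10)=-5, clip(-5,-10,10)=-5, clip(3,-10,10)=3 -> [8, -5, -5, 3]
Stage 2 (AMPLIFY 2): 8*2=16, -5*2=-10, -5*2=-10, 3*2=6 -> [16, -10, -10, 6]
Stage 3 (SUM): sum[0..0]=16, sum[0..1]=6, sum[0..2]=-4, sum[0..3]=2 -> [16, 6, -4, 2]

Answer: 16 6 -4 2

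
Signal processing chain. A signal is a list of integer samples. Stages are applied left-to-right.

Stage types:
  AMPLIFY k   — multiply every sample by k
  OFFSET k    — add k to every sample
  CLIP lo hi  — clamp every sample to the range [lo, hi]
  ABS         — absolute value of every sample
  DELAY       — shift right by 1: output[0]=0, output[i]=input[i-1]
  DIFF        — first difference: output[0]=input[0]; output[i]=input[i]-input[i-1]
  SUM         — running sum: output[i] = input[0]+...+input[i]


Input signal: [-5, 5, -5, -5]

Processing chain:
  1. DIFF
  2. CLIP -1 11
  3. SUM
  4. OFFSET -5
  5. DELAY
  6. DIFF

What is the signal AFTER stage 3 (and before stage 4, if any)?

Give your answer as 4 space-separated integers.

Input: [-5, 5, -5, -5]
Stage 1 (DIFF): s[0]=-5, 5--5=10, -5-5=-10, -5--5=0 -> [-5, 10, -10, 0]
Stage 2 (CLIP -1 11): clip(-5,-1,11)=-1, clip(10,-1,11)=10, clip(-10,-1,11)=-1, clip(0,-1,11)=0 -> [-1, 10, -1, 0]
Stage 3 (SUM): sum[0..0]=-1, sum[0..1]=9, sum[0..2]=8, sum[0..3]=8 -> [-1, 9, 8, 8]

Answer: -1 9 8 8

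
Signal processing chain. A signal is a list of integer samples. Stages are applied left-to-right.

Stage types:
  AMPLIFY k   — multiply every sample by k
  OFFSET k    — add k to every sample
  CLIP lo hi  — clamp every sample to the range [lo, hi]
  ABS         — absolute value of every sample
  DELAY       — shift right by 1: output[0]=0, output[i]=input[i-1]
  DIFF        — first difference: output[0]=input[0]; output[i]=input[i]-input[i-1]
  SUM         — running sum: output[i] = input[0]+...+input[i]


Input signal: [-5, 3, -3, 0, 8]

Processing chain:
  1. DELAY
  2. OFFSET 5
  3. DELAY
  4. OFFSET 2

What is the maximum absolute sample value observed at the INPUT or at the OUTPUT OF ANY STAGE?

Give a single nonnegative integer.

Input: [-5, 3, -3, 0, 8] (max |s|=8)
Stage 1 (DELAY): [0, -5, 3, -3, 0] = [0, -5, 3, -3, 0] -> [0, -5, 3, -3, 0] (max |s|=5)
Stage 2 (OFFSET 5): 0+5=5, -5+5=0, 3+5=8, -3+5=2, 0+5=5 -> [5, 0, 8, 2, 5] (max |s|=8)
Stage 3 (DELAY): [0, 5, 0, 8, 2] = [0, 5, 0, 8, 2] -> [0, 5, 0, 8, 2] (max |s|=8)
Stage 4 (OFFSET 2): 0+2=2, 5+2=7, 0+2=2, 8+2=10, 2+2=4 -> [2, 7, 2, 10, 4] (max |s|=10)
Overall max amplitude: 10

Answer: 10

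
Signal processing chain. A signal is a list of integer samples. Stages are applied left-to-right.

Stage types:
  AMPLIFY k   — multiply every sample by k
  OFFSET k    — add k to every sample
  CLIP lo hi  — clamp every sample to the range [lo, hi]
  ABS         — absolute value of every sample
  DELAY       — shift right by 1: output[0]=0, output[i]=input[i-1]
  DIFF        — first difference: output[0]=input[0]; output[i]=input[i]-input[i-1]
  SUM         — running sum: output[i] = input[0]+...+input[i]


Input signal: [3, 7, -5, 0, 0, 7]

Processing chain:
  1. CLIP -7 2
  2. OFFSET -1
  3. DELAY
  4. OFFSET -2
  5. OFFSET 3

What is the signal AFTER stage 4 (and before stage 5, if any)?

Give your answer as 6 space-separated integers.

Answer: -2 -1 -1 -8 -3 -3

Derivation:
Input: [3, 7, -5, 0, 0, 7]
Stage 1 (CLIP -7 2): clip(3,-7,2)=2, clip(7,-7,2)=2, clip(-5,-7,2)=-5, clip(0,-7,2)=0, clip(0,-7,2)=0, clip(7,-7,2)=2 -> [2, 2, -5, 0, 0, 2]
Stage 2 (OFFSET -1): 2+-1=1, 2+-1=1, -5+-1=-6, 0+-1=-1, 0+-1=-1, 2+-1=1 -> [1, 1, -6, -1, -1, 1]
Stage 3 (DELAY): [0, 1, 1, -6, -1, -1] = [0, 1, 1, -6, -1, -1] -> [0, 1, 1, -6, -1, -1]
Stage 4 (OFFSET -2): 0+-2=-2, 1+-2=-1, 1+-2=-1, -6+-2=-8, -1+-2=-3, -1+-2=-3 -> [-2, -1, -1, -8, -3, -3]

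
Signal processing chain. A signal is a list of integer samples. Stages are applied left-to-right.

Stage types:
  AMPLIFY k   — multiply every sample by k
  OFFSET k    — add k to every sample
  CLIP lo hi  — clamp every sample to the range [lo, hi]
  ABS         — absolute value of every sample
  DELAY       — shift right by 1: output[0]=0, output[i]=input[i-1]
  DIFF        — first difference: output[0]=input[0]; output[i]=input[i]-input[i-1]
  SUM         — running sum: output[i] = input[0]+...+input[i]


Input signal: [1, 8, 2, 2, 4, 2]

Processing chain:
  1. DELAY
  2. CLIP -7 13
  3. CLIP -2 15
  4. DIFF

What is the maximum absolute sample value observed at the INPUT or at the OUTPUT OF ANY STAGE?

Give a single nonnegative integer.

Input: [1, 8, 2, 2, 4, 2] (max |s|=8)
Stage 1 (DELAY): [0, 1, 8, 2, 2, 4] = [0, 1, 8, 2, 2, 4] -> [0, 1, 8, 2, 2, 4] (max |s|=8)
Stage 2 (CLIP -7 13): clip(0,-7,13)=0, clip(1,-7,13)=1, clip(8,-7,13)=8, clip(2,-7,13)=2, clip(2,-7,13)=2, clip(4,-7,13)=4 -> [0, 1, 8, 2, 2, 4] (max |s|=8)
Stage 3 (CLIP -2 15): clip(0,-2,15)=0, clip(1,-2,15)=1, clip(8,-2,15)=8, clip(2,-2,15)=2, clip(2,-2,15)=2, clip(4,-2,15)=4 -> [0, 1, 8, 2, 2, 4] (max |s|=8)
Stage 4 (DIFF): s[0]=0, 1-0=1, 8-1=7, 2-8=-6, 2-2=0, 4-2=2 -> [0, 1, 7, -6, 0, 2] (max |s|=7)
Overall max amplitude: 8

Answer: 8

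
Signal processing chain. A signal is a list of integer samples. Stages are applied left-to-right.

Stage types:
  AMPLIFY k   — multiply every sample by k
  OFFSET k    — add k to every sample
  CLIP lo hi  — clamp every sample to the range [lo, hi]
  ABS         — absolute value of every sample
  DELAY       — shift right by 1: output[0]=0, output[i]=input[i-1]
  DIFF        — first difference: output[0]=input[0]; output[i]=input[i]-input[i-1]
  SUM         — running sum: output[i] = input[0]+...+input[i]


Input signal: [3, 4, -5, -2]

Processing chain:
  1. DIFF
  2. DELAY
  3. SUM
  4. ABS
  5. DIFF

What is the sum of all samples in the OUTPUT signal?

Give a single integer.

Input: [3, 4, -5, -2]
Stage 1 (DIFF): s[0]=3, 4-3=1, -5-4=-9, -2--5=3 -> [3, 1, -9, 3]
Stage 2 (DELAY): [0, 3, 1, -9] = [0, 3, 1, -9] -> [0, 3, 1, -9]
Stage 3 (SUM): sum[0..0]=0, sum[0..1]=3, sum[0..2]=4, sum[0..3]=-5 -> [0, 3, 4, -5]
Stage 4 (ABS): |0|=0, |3|=3, |4|=4, |-5|=5 -> [0, 3, 4, 5]
Stage 5 (DIFF): s[0]=0, 3-0=3, 4-3=1, 5-4=1 -> [0, 3, 1, 1]
Output sum: 5

Answer: 5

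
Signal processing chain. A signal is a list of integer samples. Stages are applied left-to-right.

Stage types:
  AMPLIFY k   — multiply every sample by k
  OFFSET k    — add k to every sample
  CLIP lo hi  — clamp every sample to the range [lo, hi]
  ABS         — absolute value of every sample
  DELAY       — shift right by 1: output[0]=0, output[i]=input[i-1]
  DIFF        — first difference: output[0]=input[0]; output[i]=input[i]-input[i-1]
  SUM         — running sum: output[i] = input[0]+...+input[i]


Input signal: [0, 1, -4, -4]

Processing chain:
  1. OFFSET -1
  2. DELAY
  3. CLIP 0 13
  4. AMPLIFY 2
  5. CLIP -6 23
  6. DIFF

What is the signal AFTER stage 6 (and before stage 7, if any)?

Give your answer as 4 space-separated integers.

Input: [0, 1, -4, -4]
Stage 1 (OFFSET -1): 0+-1=-1, 1+-1=0, -4+-1=-5, -4+-1=-5 -> [-1, 0, -5, -5]
Stage 2 (DELAY): [0, -1, 0, -5] = [0, -1, 0, -5] -> [0, -1, 0, -5]
Stage 3 (CLIP 0 13): clip(0,0,13)=0, clip(-1,0,13)=0, clip(0,0,13)=0, clip(-5,0,13)=0 -> [0, 0, 0, 0]
Stage 4 (AMPLIFY 2): 0*2=0, 0*2=0, 0*2=0, 0*2=0 -> [0, 0, 0, 0]
Stage 5 (CLIP -6 23): clip(0,-6,23)=0, clip(0,-6,23)=0, clip(0,-6,23)=0, clip(0,-6,23)=0 -> [0, 0, 0, 0]
Stage 6 (DIFF): s[0]=0, 0-0=0, 0-0=0, 0-0=0 -> [0, 0, 0, 0]

Answer: 0 0 0 0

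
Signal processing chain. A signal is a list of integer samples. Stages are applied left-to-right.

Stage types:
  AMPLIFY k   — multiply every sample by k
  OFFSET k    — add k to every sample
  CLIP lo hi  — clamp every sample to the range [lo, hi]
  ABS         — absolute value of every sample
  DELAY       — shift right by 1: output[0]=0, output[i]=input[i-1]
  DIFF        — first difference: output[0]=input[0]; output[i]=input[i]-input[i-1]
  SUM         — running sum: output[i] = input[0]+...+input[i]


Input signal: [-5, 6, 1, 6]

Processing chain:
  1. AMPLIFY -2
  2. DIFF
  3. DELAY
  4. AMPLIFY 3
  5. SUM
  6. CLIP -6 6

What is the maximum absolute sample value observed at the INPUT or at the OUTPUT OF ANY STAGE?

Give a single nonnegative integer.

Input: [-5, 6, 1, 6] (max |s|=6)
Stage 1 (AMPLIFY -2): -5*-2=10, 6*-2=-12, 1*-2=-2, 6*-2=-12 -> [10, -12, -2, -12] (max |s|=12)
Stage 2 (DIFF): s[0]=10, -12-10=-22, -2--12=10, -12--2=-10 -> [10, -22, 10, -10] (max |s|=22)
Stage 3 (DELAY): [0, 10, -22, 10] = [0, 10, -22, 10] -> [0, 10, -22, 10] (max |s|=22)
Stage 4 (AMPLIFY 3): 0*3=0, 10*3=30, -22*3=-66, 10*3=30 -> [0, 30, -66, 30] (max |s|=66)
Stage 5 (SUM): sum[0..0]=0, sum[0..1]=30, sum[0..2]=-36, sum[0..3]=-6 -> [0, 30, -36, -6] (max |s|=36)
Stage 6 (CLIP -6 6): clip(0,-6,6)=0, clip(30,-6,6)=6, clip(-36,-6,6)=-6, clip(-6,-6,6)=-6 -> [0, 6, -6, -6] (max |s|=6)
Overall max amplitude: 66

Answer: 66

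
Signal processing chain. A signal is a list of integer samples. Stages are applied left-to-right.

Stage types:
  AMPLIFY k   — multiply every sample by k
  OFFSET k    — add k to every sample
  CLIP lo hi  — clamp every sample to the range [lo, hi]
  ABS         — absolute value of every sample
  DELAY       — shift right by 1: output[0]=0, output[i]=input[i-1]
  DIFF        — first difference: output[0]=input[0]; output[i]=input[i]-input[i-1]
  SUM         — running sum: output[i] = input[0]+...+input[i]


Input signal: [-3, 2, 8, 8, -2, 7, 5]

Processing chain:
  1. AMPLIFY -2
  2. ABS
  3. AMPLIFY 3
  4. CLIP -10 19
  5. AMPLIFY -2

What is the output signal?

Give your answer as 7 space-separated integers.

Input: [-3, 2, 8, 8, -2, 7, 5]
Stage 1 (AMPLIFY -2): -3*-2=6, 2*-2=-4, 8*-2=-16, 8*-2=-16, -2*-2=4, 7*-2=-14, 5*-2=-10 -> [6, -4, -16, -16, 4, -14, -10]
Stage 2 (ABS): |6|=6, |-4|=4, |-16|=16, |-16|=16, |4|=4, |-14|=14, |-10|=10 -> [6, 4, 16, 16, 4, 14, 10]
Stage 3 (AMPLIFY 3): 6*3=18, 4*3=12, 16*3=48, 16*3=48, 4*3=12, 14*3=42, 10*3=30 -> [18, 12, 48, 48, 12, 42, 30]
Stage 4 (CLIP -10 19): clip(18,-10,19)=18, clip(12,-10,19)=12, clip(48,-10,19)=19, clip(48,-10,19)=19, clip(12,-10,19)=12, clip(42,-10,19)=19, clip(30,-10,19)=19 -> [18, 12, 19, 19, 12, 19, 19]
Stage 5 (AMPLIFY -2): 18*-2=-36, 12*-2=-24, 19*-2=-38, 19*-2=-38, 12*-2=-24, 19*-2=-38, 19*-2=-38 -> [-36, -24, -38, -38, -24, -38, -38]

Answer: -36 -24 -38 -38 -24 -38 -38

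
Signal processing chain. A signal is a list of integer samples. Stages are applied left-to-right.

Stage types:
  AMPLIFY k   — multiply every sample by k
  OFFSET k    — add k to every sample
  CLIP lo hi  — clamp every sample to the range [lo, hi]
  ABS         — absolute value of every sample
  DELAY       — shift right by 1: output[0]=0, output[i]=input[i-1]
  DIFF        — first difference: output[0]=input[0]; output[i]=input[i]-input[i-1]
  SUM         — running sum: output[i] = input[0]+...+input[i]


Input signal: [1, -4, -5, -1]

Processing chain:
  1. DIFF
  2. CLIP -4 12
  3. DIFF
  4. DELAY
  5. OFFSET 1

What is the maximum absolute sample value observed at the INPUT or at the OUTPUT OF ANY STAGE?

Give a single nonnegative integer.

Input: [1, -4, -5, -1] (max |s|=5)
Stage 1 (DIFF): s[0]=1, -4-1=-5, -5--4=-1, -1--5=4 -> [1, -5, -1, 4] (max |s|=5)
Stage 2 (CLIP -4 12): clip(1,-4,12)=1, clip(-5,-4,12)=-4, clip(-1,-4,12)=-1, clip(4,-4,12)=4 -> [1, -4, -1, 4] (max |s|=4)
Stage 3 (DIFF): s[0]=1, -4-1=-5, -1--4=3, 4--1=5 -> [1, -5, 3, 5] (max |s|=5)
Stage 4 (DELAY): [0, 1, -5, 3] = [0, 1, -5, 3] -> [0, 1, -5, 3] (max |s|=5)
Stage 5 (OFFSET 1): 0+1=1, 1+1=2, -5+1=-4, 3+1=4 -> [1, 2, -4, 4] (max |s|=4)
Overall max amplitude: 5

Answer: 5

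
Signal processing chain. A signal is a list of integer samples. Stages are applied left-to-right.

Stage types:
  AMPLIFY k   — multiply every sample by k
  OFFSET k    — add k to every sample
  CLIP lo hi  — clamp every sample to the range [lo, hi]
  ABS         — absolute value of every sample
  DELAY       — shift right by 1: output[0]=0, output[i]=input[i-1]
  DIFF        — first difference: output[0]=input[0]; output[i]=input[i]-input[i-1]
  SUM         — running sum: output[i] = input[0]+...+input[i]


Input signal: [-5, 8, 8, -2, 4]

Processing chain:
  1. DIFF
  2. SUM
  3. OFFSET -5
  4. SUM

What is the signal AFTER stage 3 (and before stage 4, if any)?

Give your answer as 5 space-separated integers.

Answer: -10 3 3 -7 -1

Derivation:
Input: [-5, 8, 8, -2, 4]
Stage 1 (DIFF): s[0]=-5, 8--5=13, 8-8=0, -2-8=-10, 4--2=6 -> [-5, 13, 0, -10, 6]
Stage 2 (SUM): sum[0..0]=-5, sum[0..1]=8, sum[0..2]=8, sum[0..3]=-2, sum[0..4]=4 -> [-5, 8, 8, -2, 4]
Stage 3 (OFFSET -5): -5+-5=-10, 8+-5=3, 8+-5=3, -2+-5=-7, 4+-5=-1 -> [-10, 3, 3, -7, -1]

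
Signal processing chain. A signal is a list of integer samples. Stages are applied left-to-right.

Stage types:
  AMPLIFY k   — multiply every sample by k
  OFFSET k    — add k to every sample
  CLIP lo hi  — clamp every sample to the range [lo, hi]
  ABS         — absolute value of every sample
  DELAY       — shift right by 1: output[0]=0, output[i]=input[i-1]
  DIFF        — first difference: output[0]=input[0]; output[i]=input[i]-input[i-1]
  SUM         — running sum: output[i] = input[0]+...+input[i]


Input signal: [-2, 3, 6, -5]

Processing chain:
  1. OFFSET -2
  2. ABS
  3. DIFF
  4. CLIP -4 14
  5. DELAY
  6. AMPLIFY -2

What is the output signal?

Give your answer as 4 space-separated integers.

Input: [-2, 3, 6, -5]
Stage 1 (OFFSET -2): -2+-2=-4, 3+-2=1, 6+-2=4, -5+-2=-7 -> [-4, 1, 4, -7]
Stage 2 (ABS): |-4|=4, |1|=1, |4|=4, |-7|=7 -> [4, 1, 4, 7]
Stage 3 (DIFF): s[0]=4, 1-4=-3, 4-1=3, 7-4=3 -> [4, -3, 3, 3]
Stage 4 (CLIP -4 14): clip(4,-4,14)=4, clip(-3,-4,14)=-3, clip(3,-4,14)=3, clip(3,-4,14)=3 -> [4, -3, 3, 3]
Stage 5 (DELAY): [0, 4, -3, 3] = [0, 4, -3, 3] -> [0, 4, -3, 3]
Stage 6 (AMPLIFY -2): 0*-2=0, 4*-2=-8, -3*-2=6, 3*-2=-6 -> [0, -8, 6, -6]

Answer: 0 -8 6 -6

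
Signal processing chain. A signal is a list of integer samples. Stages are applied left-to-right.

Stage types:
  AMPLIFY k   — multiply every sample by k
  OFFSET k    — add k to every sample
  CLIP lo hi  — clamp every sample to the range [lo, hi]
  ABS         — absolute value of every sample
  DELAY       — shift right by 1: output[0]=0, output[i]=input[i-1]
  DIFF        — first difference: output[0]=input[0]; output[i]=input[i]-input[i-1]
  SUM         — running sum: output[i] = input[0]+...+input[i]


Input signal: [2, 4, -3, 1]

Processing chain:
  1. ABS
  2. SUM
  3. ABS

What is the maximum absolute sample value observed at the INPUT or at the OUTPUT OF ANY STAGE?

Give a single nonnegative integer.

Input: [2, 4, -3, 1] (max |s|=4)
Stage 1 (ABS): |2|=2, |4|=4, |-3|=3, |1|=1 -> [2, 4, 3, 1] (max |s|=4)
Stage 2 (SUM): sum[0..0]=2, sum[0..1]=6, sum[0..2]=9, sum[0..3]=10 -> [2, 6, 9, 10] (max |s|=10)
Stage 3 (ABS): |2|=2, |6|=6, |9|=9, |10|=10 -> [2, 6, 9, 10] (max |s|=10)
Overall max amplitude: 10

Answer: 10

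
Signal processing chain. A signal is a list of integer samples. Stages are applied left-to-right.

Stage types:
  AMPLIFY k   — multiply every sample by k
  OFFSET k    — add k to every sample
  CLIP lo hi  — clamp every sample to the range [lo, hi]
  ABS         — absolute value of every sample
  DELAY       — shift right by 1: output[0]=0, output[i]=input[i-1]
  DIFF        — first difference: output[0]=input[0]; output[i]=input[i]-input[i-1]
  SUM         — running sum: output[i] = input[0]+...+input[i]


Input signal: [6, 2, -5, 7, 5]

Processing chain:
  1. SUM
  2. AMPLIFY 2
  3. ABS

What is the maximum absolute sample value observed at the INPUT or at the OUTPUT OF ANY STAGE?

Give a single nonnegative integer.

Answer: 30

Derivation:
Input: [6, 2, -5, 7, 5] (max |s|=7)
Stage 1 (SUM): sum[0..0]=6, sum[0..1]=8, sum[0..2]=3, sum[0..3]=10, sum[0..4]=15 -> [6, 8, 3, 10, 15] (max |s|=15)
Stage 2 (AMPLIFY 2): 6*2=12, 8*2=16, 3*2=6, 10*2=20, 15*2=30 -> [12, 16, 6, 20, 30] (max |s|=30)
Stage 3 (ABS): |12|=12, |16|=16, |6|=6, |20|=20, |30|=30 -> [12, 16, 6, 20, 30] (max |s|=30)
Overall max amplitude: 30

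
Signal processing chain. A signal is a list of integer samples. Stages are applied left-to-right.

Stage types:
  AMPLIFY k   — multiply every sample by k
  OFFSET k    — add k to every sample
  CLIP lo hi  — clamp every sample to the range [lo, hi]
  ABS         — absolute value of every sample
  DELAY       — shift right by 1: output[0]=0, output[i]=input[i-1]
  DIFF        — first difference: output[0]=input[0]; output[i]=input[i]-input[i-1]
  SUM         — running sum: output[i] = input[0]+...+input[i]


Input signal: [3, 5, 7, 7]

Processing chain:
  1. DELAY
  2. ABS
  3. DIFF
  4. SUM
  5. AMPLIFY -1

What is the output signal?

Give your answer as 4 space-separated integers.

Answer: 0 -3 -5 -7

Derivation:
Input: [3, 5, 7, 7]
Stage 1 (DELAY): [0, 3, 5, 7] = [0, 3, 5, 7] -> [0, 3, 5, 7]
Stage 2 (ABS): |0|=0, |3|=3, |5|=5, |7|=7 -> [0, 3, 5, 7]
Stage 3 (DIFF): s[0]=0, 3-0=3, 5-3=2, 7-5=2 -> [0, 3, 2, 2]
Stage 4 (SUM): sum[0..0]=0, sum[0..1]=3, sum[0..2]=5, sum[0..3]=7 -> [0, 3, 5, 7]
Stage 5 (AMPLIFY -1): 0*-1=0, 3*-1=-3, 5*-1=-5, 7*-1=-7 -> [0, -3, -5, -7]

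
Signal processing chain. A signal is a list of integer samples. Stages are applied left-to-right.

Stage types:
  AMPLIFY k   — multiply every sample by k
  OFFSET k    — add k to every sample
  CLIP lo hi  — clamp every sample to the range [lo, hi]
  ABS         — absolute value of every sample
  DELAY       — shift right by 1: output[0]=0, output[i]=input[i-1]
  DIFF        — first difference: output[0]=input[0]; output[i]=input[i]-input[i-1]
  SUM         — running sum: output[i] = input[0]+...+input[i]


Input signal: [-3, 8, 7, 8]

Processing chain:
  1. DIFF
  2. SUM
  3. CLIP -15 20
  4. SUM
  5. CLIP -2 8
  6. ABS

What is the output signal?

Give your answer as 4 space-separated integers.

Answer: 2 5 8 8

Derivation:
Input: [-3, 8, 7, 8]
Stage 1 (DIFF): s[0]=-3, 8--3=11, 7-8=-1, 8-7=1 -> [-3, 11, -1, 1]
Stage 2 (SUM): sum[0..0]=-3, sum[0..1]=8, sum[0..2]=7, sum[0..3]=8 -> [-3, 8, 7, 8]
Stage 3 (CLIP -15 20): clip(-3,-15,20)=-3, clip(8,-15,20)=8, clip(7,-15,20)=7, clip(8,-15,20)=8 -> [-3, 8, 7, 8]
Stage 4 (SUM): sum[0..0]=-3, sum[0..1]=5, sum[0..2]=12, sum[0..3]=20 -> [-3, 5, 12, 20]
Stage 5 (CLIP -2 8): clip(-3,-2,8)=-2, clip(5,-2,8)=5, clip(12,-2,8)=8, clip(20,-2,8)=8 -> [-2, 5, 8, 8]
Stage 6 (ABS): |-2|=2, |5|=5, |8|=8, |8|=8 -> [2, 5, 8, 8]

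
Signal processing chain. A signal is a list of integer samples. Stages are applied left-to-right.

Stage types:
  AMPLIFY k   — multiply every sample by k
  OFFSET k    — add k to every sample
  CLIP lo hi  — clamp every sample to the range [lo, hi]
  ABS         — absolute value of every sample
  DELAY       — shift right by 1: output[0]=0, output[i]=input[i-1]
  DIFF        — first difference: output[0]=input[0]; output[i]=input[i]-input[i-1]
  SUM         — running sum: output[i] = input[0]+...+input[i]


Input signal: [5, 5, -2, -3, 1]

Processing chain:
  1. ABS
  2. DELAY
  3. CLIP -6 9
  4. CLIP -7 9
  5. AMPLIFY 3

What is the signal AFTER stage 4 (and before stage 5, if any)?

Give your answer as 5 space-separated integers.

Answer: 0 5 5 2 3

Derivation:
Input: [5, 5, -2, -3, 1]
Stage 1 (ABS): |5|=5, |5|=5, |-2|=2, |-3|=3, |1|=1 -> [5, 5, 2, 3, 1]
Stage 2 (DELAY): [0, 5, 5, 2, 3] = [0, 5, 5, 2, 3] -> [0, 5, 5, 2, 3]
Stage 3 (CLIP -6 9): clip(0,-6,9)=0, clip(5,-6,9)=5, clip(5,-6,9)=5, clip(2,-6,9)=2, clip(3,-6,9)=3 -> [0, 5, 5, 2, 3]
Stage 4 (CLIP -7 9): clip(0,-7,9)=0, clip(5,-7,9)=5, clip(5,-7,9)=5, clip(2,-7,9)=2, clip(3,-7,9)=3 -> [0, 5, 5, 2, 3]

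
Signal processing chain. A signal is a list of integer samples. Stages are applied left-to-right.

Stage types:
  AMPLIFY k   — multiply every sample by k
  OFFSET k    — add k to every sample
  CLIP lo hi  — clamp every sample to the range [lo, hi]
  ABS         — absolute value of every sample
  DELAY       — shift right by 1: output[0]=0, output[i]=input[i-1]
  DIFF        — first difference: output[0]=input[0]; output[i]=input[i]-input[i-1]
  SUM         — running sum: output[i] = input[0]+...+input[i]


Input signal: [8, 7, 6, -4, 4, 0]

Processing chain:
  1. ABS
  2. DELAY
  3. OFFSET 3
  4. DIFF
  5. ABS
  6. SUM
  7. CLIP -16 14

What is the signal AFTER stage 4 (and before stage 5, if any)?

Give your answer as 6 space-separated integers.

Input: [8, 7, 6, -4, 4, 0]
Stage 1 (ABS): |8|=8, |7|=7, |6|=6, |-4|=4, |4|=4, |0|=0 -> [8, 7, 6, 4, 4, 0]
Stage 2 (DELAY): [0, 8, 7, 6, 4, 4] = [0, 8, 7, 6, 4, 4] -> [0, 8, 7, 6, 4, 4]
Stage 3 (OFFSET 3): 0+3=3, 8+3=11, 7+3=10, 6+3=9, 4+3=7, 4+3=7 -> [3, 11, 10, 9, 7, 7]
Stage 4 (DIFF): s[0]=3, 11-3=8, 10-11=-1, 9-10=-1, 7-9=-2, 7-7=0 -> [3, 8, -1, -1, -2, 0]

Answer: 3 8 -1 -1 -2 0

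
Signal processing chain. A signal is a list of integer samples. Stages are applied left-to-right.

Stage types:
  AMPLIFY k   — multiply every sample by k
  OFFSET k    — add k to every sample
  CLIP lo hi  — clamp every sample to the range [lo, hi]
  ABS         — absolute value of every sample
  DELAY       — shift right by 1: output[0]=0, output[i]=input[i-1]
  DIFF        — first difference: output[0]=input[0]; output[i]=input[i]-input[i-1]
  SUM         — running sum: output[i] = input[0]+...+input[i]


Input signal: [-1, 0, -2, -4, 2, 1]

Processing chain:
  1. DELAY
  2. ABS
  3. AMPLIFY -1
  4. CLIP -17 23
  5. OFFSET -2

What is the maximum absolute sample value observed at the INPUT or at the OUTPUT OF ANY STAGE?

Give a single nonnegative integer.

Answer: 6

Derivation:
Input: [-1, 0, -2, -4, 2, 1] (max |s|=4)
Stage 1 (DELAY): [0, -1, 0, -2, -4, 2] = [0, -1, 0, -2, -4, 2] -> [0, -1, 0, -2, -4, 2] (max |s|=4)
Stage 2 (ABS): |0|=0, |-1|=1, |0|=0, |-2|=2, |-4|=4, |2|=2 -> [0, 1, 0, 2, 4, 2] (max |s|=4)
Stage 3 (AMPLIFY -1): 0*-1=0, 1*-1=-1, 0*-1=0, 2*-1=-2, 4*-1=-4, 2*-1=-2 -> [0, -1, 0, -2, -4, -2] (max |s|=4)
Stage 4 (CLIP -17 23): clip(0,-17,23)=0, clip(-1,-17,23)=-1, clip(0,-17,23)=0, clip(-2,-17,23)=-2, clip(-4,-17,23)=-4, clip(-2,-17,23)=-2 -> [0, -1, 0, -2, -4, -2] (max |s|=4)
Stage 5 (OFFSET -2): 0+-2=-2, -1+-2=-3, 0+-2=-2, -2+-2=-4, -4+-2=-6, -2+-2=-4 -> [-2, -3, -2, -4, -6, -4] (max |s|=6)
Overall max amplitude: 6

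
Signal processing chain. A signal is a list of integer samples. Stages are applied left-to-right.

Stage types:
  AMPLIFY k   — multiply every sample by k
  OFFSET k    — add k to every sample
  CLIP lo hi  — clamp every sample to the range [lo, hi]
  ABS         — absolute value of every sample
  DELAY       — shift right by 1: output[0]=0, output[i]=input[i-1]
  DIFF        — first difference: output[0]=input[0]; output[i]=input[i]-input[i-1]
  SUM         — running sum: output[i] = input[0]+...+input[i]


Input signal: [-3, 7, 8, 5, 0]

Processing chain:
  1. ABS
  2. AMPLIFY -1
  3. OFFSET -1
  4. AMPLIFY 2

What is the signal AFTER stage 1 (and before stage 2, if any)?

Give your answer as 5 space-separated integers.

Input: [-3, 7, 8, 5, 0]
Stage 1 (ABS): |-3|=3, |7|=7, |8|=8, |5|=5, |0|=0 -> [3, 7, 8, 5, 0]

Answer: 3 7 8 5 0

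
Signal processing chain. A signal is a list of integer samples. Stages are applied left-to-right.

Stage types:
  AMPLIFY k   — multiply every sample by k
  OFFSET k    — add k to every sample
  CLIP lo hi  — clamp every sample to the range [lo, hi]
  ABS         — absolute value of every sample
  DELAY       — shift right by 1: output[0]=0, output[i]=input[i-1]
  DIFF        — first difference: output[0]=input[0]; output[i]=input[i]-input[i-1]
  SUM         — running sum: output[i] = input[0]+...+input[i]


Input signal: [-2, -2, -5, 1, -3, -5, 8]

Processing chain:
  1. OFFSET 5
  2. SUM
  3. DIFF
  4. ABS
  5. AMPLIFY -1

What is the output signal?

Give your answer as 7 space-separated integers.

Input: [-2, -2, -5, 1, -3, -5, 8]
Stage 1 (OFFSET 5): -2+5=3, -2+5=3, -5+5=0, 1+5=6, -3+5=2, -5+5=0, 8+5=13 -> [3, 3, 0, 6, 2, 0, 13]
Stage 2 (SUM): sum[0..0]=3, sum[0..1]=6, sum[0..2]=6, sum[0..3]=12, sum[0..4]=14, sum[0..5]=14, sum[0..6]=27 -> [3, 6, 6, 12, 14, 14, 27]
Stage 3 (DIFF): s[0]=3, 6-3=3, 6-6=0, 12-6=6, 14-12=2, 14-14=0, 27-14=13 -> [3, 3, 0, 6, 2, 0, 13]
Stage 4 (ABS): |3|=3, |3|=3, |0|=0, |6|=6, |2|=2, |0|=0, |13|=13 -> [3, 3, 0, 6, 2, 0, 13]
Stage 5 (AMPLIFY -1): 3*-1=-3, 3*-1=-3, 0*-1=0, 6*-1=-6, 2*-1=-2, 0*-1=0, 13*-1=-13 -> [-3, -3, 0, -6, -2, 0, -13]

Answer: -3 -3 0 -6 -2 0 -13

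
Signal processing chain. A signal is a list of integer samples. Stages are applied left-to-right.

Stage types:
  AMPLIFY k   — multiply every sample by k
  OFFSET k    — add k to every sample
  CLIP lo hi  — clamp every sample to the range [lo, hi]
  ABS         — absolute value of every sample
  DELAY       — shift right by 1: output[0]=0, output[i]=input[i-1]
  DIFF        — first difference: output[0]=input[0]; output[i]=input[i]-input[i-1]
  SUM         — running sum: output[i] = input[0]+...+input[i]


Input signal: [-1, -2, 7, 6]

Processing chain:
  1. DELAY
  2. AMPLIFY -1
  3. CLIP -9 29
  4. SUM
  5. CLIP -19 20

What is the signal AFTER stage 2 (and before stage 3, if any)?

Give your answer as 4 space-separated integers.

Input: [-1, -2, 7, 6]
Stage 1 (DELAY): [0, -1, -2, 7] = [0, -1, -2, 7] -> [0, -1, -2, 7]
Stage 2 (AMPLIFY -1): 0*-1=0, -1*-1=1, -2*-1=2, 7*-1=-7 -> [0, 1, 2, -7]

Answer: 0 1 2 -7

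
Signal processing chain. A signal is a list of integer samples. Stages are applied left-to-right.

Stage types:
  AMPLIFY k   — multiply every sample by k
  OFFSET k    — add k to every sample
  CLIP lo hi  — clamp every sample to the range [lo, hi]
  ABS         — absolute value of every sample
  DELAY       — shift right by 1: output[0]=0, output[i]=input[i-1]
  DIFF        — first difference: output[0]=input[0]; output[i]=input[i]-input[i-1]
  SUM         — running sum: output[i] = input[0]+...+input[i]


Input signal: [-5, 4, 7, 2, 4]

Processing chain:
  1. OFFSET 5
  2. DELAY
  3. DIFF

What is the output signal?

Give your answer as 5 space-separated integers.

Answer: 0 0 9 3 -5

Derivation:
Input: [-5, 4, 7, 2, 4]
Stage 1 (OFFSET 5): -5+5=0, 4+5=9, 7+5=12, 2+5=7, 4+5=9 -> [0, 9, 12, 7, 9]
Stage 2 (DELAY): [0, 0, 9, 12, 7] = [0, 0, 9, 12, 7] -> [0, 0, 9, 12, 7]
Stage 3 (DIFF): s[0]=0, 0-0=0, 9-0=9, 12-9=3, 7-12=-5 -> [0, 0, 9, 3, -5]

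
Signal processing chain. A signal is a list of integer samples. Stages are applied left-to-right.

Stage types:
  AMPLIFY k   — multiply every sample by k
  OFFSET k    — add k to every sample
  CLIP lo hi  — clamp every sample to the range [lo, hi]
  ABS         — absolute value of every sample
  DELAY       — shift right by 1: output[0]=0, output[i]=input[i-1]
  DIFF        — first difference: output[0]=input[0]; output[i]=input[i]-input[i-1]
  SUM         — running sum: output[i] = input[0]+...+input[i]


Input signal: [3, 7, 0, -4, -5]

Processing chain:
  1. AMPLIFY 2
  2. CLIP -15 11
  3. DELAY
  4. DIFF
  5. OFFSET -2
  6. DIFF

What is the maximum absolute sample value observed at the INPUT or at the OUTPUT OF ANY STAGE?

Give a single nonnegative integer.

Input: [3, 7, 0, -4, -5] (max |s|=7)
Stage 1 (AMPLIFY 2): 3*2=6, 7*2=14, 0*2=0, -4*2=-8, -5*2=-10 -> [6, 14, 0, -8, -10] (max |s|=14)
Stage 2 (CLIP -15 11): clip(6,-15,11)=6, clip(14,-15,11)=11, clip(0,-15,11)=0, clip(-8,-15,11)=-8, clip(-10,-15,11)=-10 -> [6, 11, 0, -8, -10] (max |s|=11)
Stage 3 (DELAY): [0, 6, 11, 0, -8] = [0, 6, 11, 0, -8] -> [0, 6, 11, 0, -8] (max |s|=11)
Stage 4 (DIFF): s[0]=0, 6-0=6, 11-6=5, 0-11=-11, -8-0=-8 -> [0, 6, 5, -11, -8] (max |s|=11)
Stage 5 (OFFSET -2): 0+-2=-2, 6+-2=4, 5+-2=3, -11+-2=-13, -8+-2=-10 -> [-2, 4, 3, -13, -10] (max |s|=13)
Stage 6 (DIFF): s[0]=-2, 4--2=6, 3-4=-1, -13-3=-16, -10--13=3 -> [-2, 6, -1, -16, 3] (max |s|=16)
Overall max amplitude: 16

Answer: 16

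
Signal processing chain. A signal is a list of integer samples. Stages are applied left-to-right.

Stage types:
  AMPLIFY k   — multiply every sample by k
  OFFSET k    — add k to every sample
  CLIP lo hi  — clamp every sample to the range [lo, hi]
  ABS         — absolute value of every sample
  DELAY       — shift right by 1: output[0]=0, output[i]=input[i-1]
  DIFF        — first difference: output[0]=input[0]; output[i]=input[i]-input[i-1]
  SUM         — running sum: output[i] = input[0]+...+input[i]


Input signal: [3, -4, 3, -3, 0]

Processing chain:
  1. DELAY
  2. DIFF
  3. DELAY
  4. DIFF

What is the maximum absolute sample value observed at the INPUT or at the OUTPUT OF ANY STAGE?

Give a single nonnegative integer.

Input: [3, -4, 3, -3, 0] (max |s|=4)
Stage 1 (DELAY): [0, 3, -4, 3, -3] = [0, 3, -4, 3, -3] -> [0, 3, -4, 3, -3] (max |s|=4)
Stage 2 (DIFF): s[0]=0, 3-0=3, -4-3=-7, 3--4=7, -3-3=-6 -> [0, 3, -7, 7, -6] (max |s|=7)
Stage 3 (DELAY): [0, 0, 3, -7, 7] = [0, 0, 3, -7, 7] -> [0, 0, 3, -7, 7] (max |s|=7)
Stage 4 (DIFF): s[0]=0, 0-0=0, 3-0=3, -7-3=-10, 7--7=14 -> [0, 0, 3, -10, 14] (max |s|=14)
Overall max amplitude: 14

Answer: 14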